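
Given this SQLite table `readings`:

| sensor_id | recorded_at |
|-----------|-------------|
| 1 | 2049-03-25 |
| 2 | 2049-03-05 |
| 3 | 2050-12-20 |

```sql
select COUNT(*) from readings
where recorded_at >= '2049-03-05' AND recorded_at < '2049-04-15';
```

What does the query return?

2

Rows in [2049-03-05, 2049-04-15): 2049-03-25, 2049-03-05 → 2 rows.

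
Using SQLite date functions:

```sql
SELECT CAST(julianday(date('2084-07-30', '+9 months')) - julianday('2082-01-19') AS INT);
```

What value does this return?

1197

Adding +9 months to 2084-07-30 gives 2085-04-30.
12 days remain in January 2082 after the 19th (31 − 19).
Full months from February 2082 through March 2085 contribute their day counts.
Then 30 days into April 2085.
Total: 12 + 28 + 31 + 30 + 31 + 30 + 31 + 31 + 30 + 31 + 30 + 31 + 31 + 28 + 31 + 30 + 31 + 30 + 31 + 31 + 30 + 31 + 30 + 31 + 31 + 29 + 31 + 30 + 31 + 30 + 31 + 31 + 30 + 31 + 30 + 31 + 31 + 28 + 31 + 30 = 1197.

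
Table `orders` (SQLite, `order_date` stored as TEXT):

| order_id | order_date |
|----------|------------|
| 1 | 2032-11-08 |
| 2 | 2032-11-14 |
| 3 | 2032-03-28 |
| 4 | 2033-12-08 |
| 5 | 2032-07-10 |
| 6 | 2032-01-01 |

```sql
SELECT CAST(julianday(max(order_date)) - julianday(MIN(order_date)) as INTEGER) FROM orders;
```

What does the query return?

707

MIN = 2032-01-01, MAX = 2033-12-08.
30 days remain in January 2032 after the 1st (31 − 1).
Full months from February 2032 through November 2033 contribute their day counts.
Then 8 days into December 2033.
Total: 30 + 29 + 31 + 30 + 31 + 30 + 31 + 31 + 30 + 31 + 30 + 31 + 31 + 28 + 31 + 30 + 31 + 30 + 31 + 31 + 30 + 31 + 30 + 8 = 707.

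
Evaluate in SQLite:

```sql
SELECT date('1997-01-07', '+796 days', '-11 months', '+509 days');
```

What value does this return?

1999-09-05

Applying '+796 days' to 1997-01-07: counting 796 days forward gives 1999-03-14.
Adding -11 months to 1999-03-14 gives 1998-04-14.
Applying '+509 days' to 1998-04-14: counting 509 days forward gives 1999-09-05.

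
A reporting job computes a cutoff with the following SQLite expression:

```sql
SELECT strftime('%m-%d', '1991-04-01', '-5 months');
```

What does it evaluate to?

First apply '-5 months': 1991-04-01 → 1990-11-01.
`%m-%d` extracts the month-day: 11-01.

11-01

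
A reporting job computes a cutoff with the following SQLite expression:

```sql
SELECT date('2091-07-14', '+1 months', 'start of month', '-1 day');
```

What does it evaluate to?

2091-07-31

Adding +1 month to 2091-07-14 gives 2091-08-14.
`start of month` rewinds 2091-08-14 to 2091-08-01.
Going back 1 day from 2091-08-01 reaches 2091-07-31 (last day of July, 31 days).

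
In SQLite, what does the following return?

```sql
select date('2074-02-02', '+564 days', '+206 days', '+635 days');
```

Applying '+564 days' to 2074-02-02: counting 564 days forward gives 2075-08-20.
Applying '+206 days' to 2075-08-20: counting 206 days forward gives 2076-03-13.
Applying '+635 days' to 2076-03-13: counting 635 days forward gives 2077-12-08.

2077-12-08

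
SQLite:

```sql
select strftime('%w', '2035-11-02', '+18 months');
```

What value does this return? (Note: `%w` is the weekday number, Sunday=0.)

First apply '+18 months': 2035-11-02 → 2037-05-02.
2037-05-02 is a Saturday; with Sunday=0 that is 6.

6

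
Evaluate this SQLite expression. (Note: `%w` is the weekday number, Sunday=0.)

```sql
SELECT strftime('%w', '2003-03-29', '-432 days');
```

1

First apply '-432 days': 2003-03-29 → 2002-01-21.
2002-01-21 is a Monday; with Sunday=0 that is 1.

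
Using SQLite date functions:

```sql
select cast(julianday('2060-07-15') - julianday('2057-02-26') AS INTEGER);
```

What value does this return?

1235

2 days remain in February 2057 after the 26th (28 − 26).
Full months from March 2057 through June 2060 contribute their day counts.
Then 15 days into July 2060.
Total: 2 + 31 + 30 + 31 + 30 + 31 + 31 + 30 + 31 + 30 + 31 + 31 + 28 + 31 + 30 + 31 + 30 + 31 + 31 + 30 + 31 + 30 + 31 + 31 + 28 + 31 + 30 + 31 + 30 + 31 + 31 + 30 + 31 + 30 + 31 + 31 + 29 + 31 + 30 + 31 + 30 + 15 = 1235.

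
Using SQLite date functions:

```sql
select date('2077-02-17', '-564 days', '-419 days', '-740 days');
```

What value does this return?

2072-05-31

Applying '-564 days' to 2077-02-17: counting 564 days back gives 2075-08-03.
Applying '-419 days' to 2075-08-03: counting 419 days back gives 2074-06-10.
Applying '-740 days' to 2074-06-10: counting 740 days back gives 2072-05-31.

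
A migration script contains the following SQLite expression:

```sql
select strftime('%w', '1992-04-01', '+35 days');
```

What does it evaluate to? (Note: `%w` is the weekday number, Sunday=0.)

First apply '+35 days': 1992-04-01 → 1992-05-06.
1992-05-06 is a Wednesday; with Sunday=0 that is 3.

3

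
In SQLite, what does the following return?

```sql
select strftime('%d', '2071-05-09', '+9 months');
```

09

First apply '+9 months': 2071-05-09 → 2072-02-09.
`%d` extracts the 2-digit day of month: 09.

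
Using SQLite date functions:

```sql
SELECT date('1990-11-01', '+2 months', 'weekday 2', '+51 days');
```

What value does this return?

Adding +2 months to 1990-11-01 gives 1991-01-01.
`weekday 2` advances to the next Tuesday; 1991-01-01 is already a Tuesday, so it stays at 1991-01-01.
Applying '+51 days' to 1991-01-01: counting 51 days forward gives 1991-02-21.

1991-02-21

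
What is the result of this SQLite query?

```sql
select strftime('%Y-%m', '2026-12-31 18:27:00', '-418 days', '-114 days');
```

First apply '-418 days', '-114 days': 2026-12-31 18:27:00 → 2025-07-17 18:27:00.
`%Y-%m` extracts the year-month: 2025-07.

2025-07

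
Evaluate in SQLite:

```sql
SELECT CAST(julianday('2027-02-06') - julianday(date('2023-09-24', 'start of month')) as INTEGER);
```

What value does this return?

`start of month` rewinds 2023-09-24 to 2023-09-01.
29 days remain in September 2023 after the 1st (30 − 1).
Full months from October 2023 through January 2027 contribute their day counts.
Then 6 days into February 2027.
Total: 29 + 31 + 30 + 31 + 31 + 29 + 31 + 30 + 31 + 30 + 31 + 31 + 30 + 31 + 30 + 31 + 31 + 28 + 31 + 30 + 31 + 30 + 31 + 31 + 30 + 31 + 30 + 31 + 31 + 28 + 31 + 30 + 31 + 30 + 31 + 31 + 30 + 31 + 30 + 31 + 31 + 6 = 1254.

1254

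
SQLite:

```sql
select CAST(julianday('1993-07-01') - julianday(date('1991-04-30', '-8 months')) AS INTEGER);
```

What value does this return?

1036

Adding -8 months to 1991-04-30 gives 1990-08-30.
1 day remains in August 1990 after the 30th (31 − 30).
Full months from September 1990 through June 1993 contribute their day counts.
Then 1 day into July 1993.
Total: 1 + 30 + 31 + 30 + 31 + 31 + 28 + 31 + 30 + 31 + 30 + 31 + 31 + 30 + 31 + 30 + 31 + 31 + 29 + 31 + 30 + 31 + 30 + 31 + 31 + 30 + 31 + 30 + 31 + 31 + 28 + 31 + 30 + 31 + 30 + 1 = 1036.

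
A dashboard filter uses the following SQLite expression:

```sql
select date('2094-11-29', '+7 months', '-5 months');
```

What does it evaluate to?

Adding +7 months to 2094-11-29 gives 2095-06-29.
Adding -5 months to 2095-06-29 gives 2095-01-29.

2095-01-29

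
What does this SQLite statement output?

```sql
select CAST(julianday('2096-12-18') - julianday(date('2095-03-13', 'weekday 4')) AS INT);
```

642

`weekday 4` advances to the next Thursday; 2095-03-13 is a Sunday, so it moves forward to 2095-03-17.
14 days remain in March 2095 after the 17th (31 − 17).
Full months from April 2095 through November 2096 contribute their day counts.
Then 18 days into December 2096.
Total: 14 + 30 + 31 + 30 + 31 + 31 + 30 + 31 + 30 + 31 + 31 + 29 + 31 + 30 + 31 + 30 + 31 + 31 + 30 + 31 + 30 + 18 = 642.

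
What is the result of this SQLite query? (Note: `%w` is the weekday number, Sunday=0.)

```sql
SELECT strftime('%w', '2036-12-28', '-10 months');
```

First apply '-10 months': 2036-12-28 → 2036-02-28.
2036-02-28 is a Thursday; with Sunday=0 that is 4.

4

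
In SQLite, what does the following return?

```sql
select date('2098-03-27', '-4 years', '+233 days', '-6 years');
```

Adding -4 years to 2098-03-27 gives 2094-03-27.
Applying '+233 days' to 2094-03-27: counting 233 days forward gives 2094-11-15.
Adding -6 years to 2094-11-15 gives 2088-11-15.

2088-11-15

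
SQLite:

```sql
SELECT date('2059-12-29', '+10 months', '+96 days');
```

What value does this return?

2061-02-02

Adding +10 months to 2059-12-29 gives 2060-10-29.
Applying '+96 days' to 2060-10-29: counting 96 days forward gives 2061-02-02.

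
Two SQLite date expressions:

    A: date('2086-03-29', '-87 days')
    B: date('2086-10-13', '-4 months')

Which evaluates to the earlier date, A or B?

A = 2086-01-01.
B = 2086-06-13.
A is earlier.

A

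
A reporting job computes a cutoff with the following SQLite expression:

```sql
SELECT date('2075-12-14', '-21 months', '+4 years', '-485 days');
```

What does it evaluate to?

Adding -21 months to 2075-12-14 gives 2074-03-14.
Adding +4 years to 2074-03-14 gives 2078-03-14.
Applying '-485 days' to 2078-03-14: counting 485 days back gives 2076-11-14.

2076-11-14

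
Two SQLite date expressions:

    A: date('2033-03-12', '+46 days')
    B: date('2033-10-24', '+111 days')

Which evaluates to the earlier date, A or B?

A

A = 2033-04-27.
B = 2034-02-12.
A is earlier.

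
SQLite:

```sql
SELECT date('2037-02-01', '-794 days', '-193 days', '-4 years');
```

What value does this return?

2030-05-21

Applying '-794 days' to 2037-02-01: counting 794 days back gives 2034-11-30.
Applying '-193 days' to 2034-11-30: counting 193 days back gives 2034-05-21.
Adding -4 years to 2034-05-21 gives 2030-05-21.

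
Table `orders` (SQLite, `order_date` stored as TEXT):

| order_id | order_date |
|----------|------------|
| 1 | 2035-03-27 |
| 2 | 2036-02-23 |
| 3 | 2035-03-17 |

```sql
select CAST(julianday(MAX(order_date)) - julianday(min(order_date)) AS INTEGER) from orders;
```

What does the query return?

MIN = 2035-03-17, MAX = 2036-02-23.
14 days remain in March 2035 after the 17th (31 − 17).
Full months from April 2035 through January 2036 contribute their day counts.
Then 23 days into February 2036.
Total: 14 + 30 + 31 + 30 + 31 + 31 + 30 + 31 + 30 + 31 + 31 + 23 = 343.

343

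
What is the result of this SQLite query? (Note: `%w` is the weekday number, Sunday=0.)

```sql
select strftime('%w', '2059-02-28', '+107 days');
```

First apply '+107 days': 2059-02-28 → 2059-06-15.
2059-06-15 is a Sunday; with Sunday=0 that is 0.

0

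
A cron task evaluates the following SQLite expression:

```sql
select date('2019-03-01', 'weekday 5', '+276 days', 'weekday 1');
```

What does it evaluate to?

2019-12-02

`weekday 5` advances to the next Friday; 2019-03-01 is already a Friday, so it stays at 2019-03-01.
Applying '+276 days' to 2019-03-01: counting 276 days forward gives 2019-12-02.
`weekday 1` advances to the next Monday; 2019-12-02 is already a Monday, so it stays at 2019-12-02.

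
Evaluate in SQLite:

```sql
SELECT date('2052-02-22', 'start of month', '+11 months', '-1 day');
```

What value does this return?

2052-12-31

`start of month` rewinds 2052-02-22 to 2052-02-01.
Adding +11 months to 2052-02-01 gives 2053-01-01.
Going back 1 day from 2053-01-01 reaches 2052-12-31 (last day of December, 31 days).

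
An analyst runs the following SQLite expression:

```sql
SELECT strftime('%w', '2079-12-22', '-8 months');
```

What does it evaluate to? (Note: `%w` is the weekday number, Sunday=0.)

First apply '-8 months': 2079-12-22 → 2079-04-22.
2079-04-22 is a Saturday; with Sunday=0 that is 6.

6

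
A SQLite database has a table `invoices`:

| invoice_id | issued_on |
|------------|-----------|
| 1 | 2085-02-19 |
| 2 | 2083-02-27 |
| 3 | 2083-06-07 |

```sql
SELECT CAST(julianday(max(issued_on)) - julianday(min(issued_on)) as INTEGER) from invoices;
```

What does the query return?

723

MIN = 2083-02-27, MAX = 2085-02-19.
1 day remains in February 2083 after the 27th (28 − 27).
Full months from March 2083 through January 2085 contribute their day counts.
Then 19 days into February 2085.
Total: 1 + 31 + 30 + 31 + 30 + 31 + 31 + 30 + 31 + 30 + 31 + 31 + 29 + 31 + 30 + 31 + 30 + 31 + 31 + 30 + 31 + 30 + 31 + 31 + 19 = 723.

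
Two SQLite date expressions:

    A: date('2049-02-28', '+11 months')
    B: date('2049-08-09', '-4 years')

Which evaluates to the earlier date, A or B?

A = 2050-01-28.
B = 2045-08-09.
B is earlier.

B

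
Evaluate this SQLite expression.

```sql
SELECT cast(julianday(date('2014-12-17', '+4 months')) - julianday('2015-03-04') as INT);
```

Adding +4 months to 2014-12-17 gives 2015-04-17.
27 days remain in March 2015 after the 4th (31 − 4).
Then 17 days into April 2015.
Total: 27 + 17 = 44.

44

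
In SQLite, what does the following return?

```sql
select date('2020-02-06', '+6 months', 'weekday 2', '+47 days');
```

Adding +6 months to 2020-02-06 gives 2020-08-06.
`weekday 2` advances to the next Tuesday; 2020-08-06 is a Thursday, so it moves forward to 2020-08-11.
Applying '+47 days' to 2020-08-11: counting 47 days forward gives 2020-09-27.

2020-09-27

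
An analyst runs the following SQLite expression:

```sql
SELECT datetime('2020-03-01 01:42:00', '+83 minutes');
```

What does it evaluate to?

83 minutes = 1h 23m; +83 minutes from 2020-03-01 01:42:00 is 2020-03-01 03:05:00.

2020-03-01 03:05:00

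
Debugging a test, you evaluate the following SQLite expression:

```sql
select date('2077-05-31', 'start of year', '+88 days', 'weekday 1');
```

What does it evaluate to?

`start of year` rewinds 2077-05-31 to 2077-01-01.
Applying '+88 days' to 2077-01-01: counting 88 days forward gives 2077-03-30.
`weekday 1` advances to the next Monday; 2077-03-30 is a Tuesday, so it moves forward to 2077-04-05.

2077-04-05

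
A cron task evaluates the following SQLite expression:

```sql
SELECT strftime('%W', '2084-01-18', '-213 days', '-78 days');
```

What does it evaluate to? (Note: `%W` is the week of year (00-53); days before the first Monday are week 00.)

13

First apply '-213 days', '-78 days': 2084-01-18 → 2083-04-02.
2083-04-02 is a Friday. SQLite's %W counts Mondays since the year started; the result is 13.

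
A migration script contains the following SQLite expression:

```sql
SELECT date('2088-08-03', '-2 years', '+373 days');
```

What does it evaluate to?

2087-08-11

Adding -2 years to 2088-08-03 gives 2086-08-03.
Applying '+373 days' to 2086-08-03: counting 373 days forward gives 2087-08-11.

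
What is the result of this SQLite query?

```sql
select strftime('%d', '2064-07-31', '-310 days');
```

25

First apply '-310 days': 2064-07-31 → 2063-09-25.
`%d` extracts the 2-digit day of month: 25.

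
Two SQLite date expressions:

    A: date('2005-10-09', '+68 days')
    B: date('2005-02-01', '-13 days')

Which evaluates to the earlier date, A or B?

B

A = 2005-12-16.
B = 2005-01-19.
B is earlier.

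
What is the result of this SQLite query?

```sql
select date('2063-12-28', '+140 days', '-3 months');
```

2064-02-16

Applying '+140 days' to 2063-12-28: counting 140 days forward gives 2064-05-16.
Adding -3 months to 2064-05-16 gives 2064-02-16.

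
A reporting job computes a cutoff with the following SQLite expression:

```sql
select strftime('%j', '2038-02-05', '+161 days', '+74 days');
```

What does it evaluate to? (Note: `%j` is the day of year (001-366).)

271

First apply '+161 days', '+74 days': 2038-02-05 → 2038-09-28.
Day-of-year for 2038-09-28: days since 2038-01-01 inclusive = 271, zero-padded to 271.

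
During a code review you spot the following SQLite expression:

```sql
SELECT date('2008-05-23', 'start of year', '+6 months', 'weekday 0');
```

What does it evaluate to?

`start of year` rewinds 2008-05-23 to 2008-01-01.
Adding +6 months to 2008-01-01 gives 2008-07-01.
`weekday 0` advances to the next Sunday; 2008-07-01 is a Tuesday, so it moves forward to 2008-07-06.

2008-07-06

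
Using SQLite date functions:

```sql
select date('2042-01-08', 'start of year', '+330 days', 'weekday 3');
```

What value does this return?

2042-12-03

`start of year` rewinds 2042-01-08 to 2042-01-01.
Applying '+330 days' to 2042-01-01: counting 330 days forward gives 2042-11-27.
`weekday 3` advances to the next Wednesday; 2042-11-27 is a Thursday, so it moves forward to 2042-12-03.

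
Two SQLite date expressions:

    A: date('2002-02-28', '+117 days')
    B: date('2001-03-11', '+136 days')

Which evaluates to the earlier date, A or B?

B

A = 2002-06-25.
B = 2001-07-25.
B is earlier.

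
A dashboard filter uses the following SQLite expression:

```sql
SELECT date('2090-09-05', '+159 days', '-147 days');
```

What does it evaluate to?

Applying '+159 days' to 2090-09-05: counting 159 days forward gives 2091-02-11.
Applying '-147 days' to 2091-02-11: counting 147 days back gives 2090-09-17.

2090-09-17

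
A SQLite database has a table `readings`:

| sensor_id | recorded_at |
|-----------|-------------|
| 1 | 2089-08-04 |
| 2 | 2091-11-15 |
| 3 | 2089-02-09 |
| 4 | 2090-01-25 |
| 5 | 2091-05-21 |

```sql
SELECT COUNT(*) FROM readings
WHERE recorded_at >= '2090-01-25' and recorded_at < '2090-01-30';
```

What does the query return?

1

Rows in [2090-01-25, 2090-01-30): 2090-01-25 → 1 row.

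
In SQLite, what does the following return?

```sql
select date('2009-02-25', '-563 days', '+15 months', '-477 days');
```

Applying '-563 days' to 2009-02-25: counting 563 days back gives 2007-08-12.
Adding +15 months to 2007-08-12 gives 2008-11-12.
Applying '-477 days' to 2008-11-12: counting 477 days back gives 2007-07-24.

2007-07-24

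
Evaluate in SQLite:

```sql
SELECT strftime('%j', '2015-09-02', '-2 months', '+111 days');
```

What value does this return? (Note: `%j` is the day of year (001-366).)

294

First apply '-2 months', '+111 days': 2015-09-02 → 2015-10-21.
Day-of-year for 2015-10-21: days since 2015-01-01 inclusive = 294, zero-padded to 294.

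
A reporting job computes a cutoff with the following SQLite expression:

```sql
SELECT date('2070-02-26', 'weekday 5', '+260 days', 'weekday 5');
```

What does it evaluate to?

`weekday 5` advances to the next Friday; 2070-02-26 is a Wednesday, so it moves forward to 2070-02-28.
Applying '+260 days' to 2070-02-28: counting 260 days forward gives 2070-11-15.
`weekday 5` advances to the next Friday; 2070-11-15 is a Saturday, so it moves forward to 2070-11-21.

2070-11-21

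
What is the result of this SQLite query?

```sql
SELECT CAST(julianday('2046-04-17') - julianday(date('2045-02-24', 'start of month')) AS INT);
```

`start of month` rewinds 2045-02-24 to 2045-02-01.
27 days remain in February 2045 after the 1st (28 − 1).
Full months from March 2045 through March 2046 contribute their day counts.
Then 17 days into April 2046.
Total: 27 + 31 + 30 + 31 + 30 + 31 + 31 + 30 + 31 + 30 + 31 + 31 + 28 + 31 + 17 = 440.

440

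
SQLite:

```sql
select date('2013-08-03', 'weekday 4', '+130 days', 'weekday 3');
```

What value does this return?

`weekday 4` advances to the next Thursday; 2013-08-03 is a Saturday, so it moves forward to 2013-08-08.
Applying '+130 days' to 2013-08-08: counting 130 days forward gives 2013-12-16.
`weekday 3` advances to the next Wednesday; 2013-12-16 is a Monday, so it moves forward to 2013-12-18.

2013-12-18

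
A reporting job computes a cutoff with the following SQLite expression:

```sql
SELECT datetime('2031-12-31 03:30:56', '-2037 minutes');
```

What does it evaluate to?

2031-12-29 17:33:56

2037 minutes = 33h 57m; -2037 minutes from 2031-12-31 03:30:56 is 2031-12-29 17:33:56 (crosses midnight).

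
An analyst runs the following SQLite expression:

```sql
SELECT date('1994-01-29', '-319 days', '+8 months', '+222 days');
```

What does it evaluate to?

Applying '-319 days' to 1994-01-29: counting 319 days back gives 1993-03-16.
Adding +8 months to 1993-03-16 gives 1993-11-16.
Applying '+222 days' to 1993-11-16: counting 222 days forward gives 1994-06-26.

1994-06-26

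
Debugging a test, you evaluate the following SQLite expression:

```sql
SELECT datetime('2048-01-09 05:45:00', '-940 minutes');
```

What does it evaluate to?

2048-01-08 14:05:00

940 minutes = 15h 40m; -940 minutes from 2048-01-09 05:45:00 is 2048-01-08 14:05:00 (crosses midnight).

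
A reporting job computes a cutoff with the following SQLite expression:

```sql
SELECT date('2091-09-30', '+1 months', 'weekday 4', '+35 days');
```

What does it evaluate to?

Adding +1 month to 2091-09-30 gives 2091-10-30.
`weekday 4` advances to the next Thursday; 2091-10-30 is a Tuesday, so it moves forward to 2091-11-01.
November 2091 has 30 days; 29 remain after the 1st, so 30 days reach 2091-12-01.
Advancing 5 more days within December lands on 2091-12-06.

2091-12-06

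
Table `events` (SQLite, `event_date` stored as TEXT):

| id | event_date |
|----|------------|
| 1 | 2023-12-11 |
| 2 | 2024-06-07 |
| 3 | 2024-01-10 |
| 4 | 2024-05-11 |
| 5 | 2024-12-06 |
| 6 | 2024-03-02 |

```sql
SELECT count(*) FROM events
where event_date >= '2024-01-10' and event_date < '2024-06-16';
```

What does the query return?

4

Rows in [2024-01-10, 2024-06-16): 2024-06-07, 2024-01-10, 2024-05-11, 2024-03-02 → 4 rows.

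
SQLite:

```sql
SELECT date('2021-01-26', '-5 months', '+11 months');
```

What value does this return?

Adding -5 months to 2021-01-26 gives 2020-08-26.
Adding +11 months to 2020-08-26 gives 2021-07-26.

2021-07-26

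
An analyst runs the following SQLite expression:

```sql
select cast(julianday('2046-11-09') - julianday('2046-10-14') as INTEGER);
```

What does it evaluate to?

26

17 days remain in October 2046 after the 14th (31 − 14).
Then 9 days into November 2046.
Total: 17 + 9 = 26.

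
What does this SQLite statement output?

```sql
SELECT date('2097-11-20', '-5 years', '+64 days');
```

Adding -5 years to 2097-11-20 gives 2092-11-20.
Applying '+64 days' to 2092-11-20: counting 64 days forward gives 2093-01-23.

2093-01-23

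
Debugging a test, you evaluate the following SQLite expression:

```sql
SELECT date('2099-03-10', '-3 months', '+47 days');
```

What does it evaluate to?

2099-01-26

Adding -3 months to 2099-03-10 gives 2098-12-10.
Applying '+47 days' to 2098-12-10: counting 47 days forward gives 2099-01-26.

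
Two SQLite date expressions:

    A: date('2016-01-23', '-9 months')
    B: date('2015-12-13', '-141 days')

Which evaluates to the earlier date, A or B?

A

A = 2015-04-23.
B = 2015-07-25.
A is earlier.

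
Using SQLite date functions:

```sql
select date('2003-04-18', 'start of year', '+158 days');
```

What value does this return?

`start of year` rewinds 2003-04-18 to 2003-01-01.
Applying '+158 days' to 2003-01-01: counting 158 days forward gives 2003-06-08.

2003-06-08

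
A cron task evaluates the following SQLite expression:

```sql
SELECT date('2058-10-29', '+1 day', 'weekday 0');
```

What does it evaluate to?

2058-11-03

Advancing 1 more day within October lands on 2058-10-30.
`weekday 0` advances to the next Sunday; 2058-10-30 is a Wednesday, so it moves forward to 2058-11-03.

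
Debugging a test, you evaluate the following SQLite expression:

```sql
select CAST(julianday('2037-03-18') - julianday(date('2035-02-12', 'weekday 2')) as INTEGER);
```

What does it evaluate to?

764

`weekday 2` advances to the next Tuesday; 2035-02-12 is a Monday, so it moves forward to 2035-02-13.
15 days remain in February 2035 after the 13th (28 − 13).
Full months from March 2035 through February 2037 contribute their day counts.
Then 18 days into March 2037.
Total: 15 + 31 + 30 + 31 + 30 + 31 + 31 + 30 + 31 + 30 + 31 + 31 + 29 + 31 + 30 + 31 + 30 + 31 + 31 + 30 + 31 + 30 + 31 + 31 + 28 + 18 = 764.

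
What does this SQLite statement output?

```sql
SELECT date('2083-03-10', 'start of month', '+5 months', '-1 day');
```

2083-07-31

`start of month` rewinds 2083-03-10 to 2083-03-01.
Adding +5 months to 2083-03-01 gives 2083-08-01.
Going back 1 day from 2083-08-01 reaches 2083-07-31 (last day of July, 31 days).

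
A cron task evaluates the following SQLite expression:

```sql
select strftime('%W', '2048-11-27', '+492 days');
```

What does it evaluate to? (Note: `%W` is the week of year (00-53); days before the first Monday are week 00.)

13

First apply '+492 days': 2048-11-27 → 2050-04-03.
2050-04-03 is a Sunday. SQLite's %W counts Mondays since the year started; the result is 13.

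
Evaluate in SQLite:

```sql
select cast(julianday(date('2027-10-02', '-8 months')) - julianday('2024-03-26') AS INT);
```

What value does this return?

Adding -8 months to 2027-10-02 gives 2027-02-02.
5 days remain in March 2024 after the 26th (31 − 26).
Full months from April 2024 through January 2027 contribute their day counts.
Then 2 days into February 2027.
Total: 5 + 30 + 31 + 30 + 31 + 31 + 30 + 31 + 30 + 31 + 31 + 28 + 31 + 30 + 31 + 30 + 31 + 31 + 30 + 31 + 30 + 31 + 31 + 28 + 31 + 30 + 31 + 30 + 31 + 31 + 30 + 31 + 30 + 31 + 31 + 2 = 1043.

1043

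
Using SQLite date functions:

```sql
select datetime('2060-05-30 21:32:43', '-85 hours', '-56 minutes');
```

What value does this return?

2060-05-27 07:36:43

-85 hours from 2060-05-30 21:32:43 is 2060-05-27 08:32:43 (crosses midnight).
-56 minutes from 2060-05-27 08:32:43 is 2060-05-27 07:36:43.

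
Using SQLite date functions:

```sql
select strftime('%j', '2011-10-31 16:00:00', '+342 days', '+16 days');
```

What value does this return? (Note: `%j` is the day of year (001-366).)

First apply '+342 days', '+16 days': 2011-10-31 16:00:00 → 2012-10-23 16:00:00.
Day-of-year for 2012-10-23: days since 2012-01-01 inclusive = 297, zero-padded to 297.

297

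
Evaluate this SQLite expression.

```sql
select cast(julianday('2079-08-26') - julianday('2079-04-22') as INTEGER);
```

8 days remain in April 2079 after the 22nd (30 − 22).
May 2079: 31 days.
June 2079: 30 days.
July 2079: 31 days.
Then 26 days into August 2079.
Total: 8 + 31 + 30 + 31 + 26 = 126.

126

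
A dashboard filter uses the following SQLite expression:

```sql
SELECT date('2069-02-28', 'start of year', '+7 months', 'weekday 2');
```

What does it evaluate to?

`start of year` rewinds 2069-02-28 to 2069-01-01.
Adding +7 months to 2069-01-01 gives 2069-08-01.
`weekday 2` advances to the next Tuesday; 2069-08-01 is a Thursday, so it moves forward to 2069-08-06.

2069-08-06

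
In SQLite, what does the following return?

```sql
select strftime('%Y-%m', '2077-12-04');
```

2077-12

`%Y-%m` extracts the year-month: 2077-12.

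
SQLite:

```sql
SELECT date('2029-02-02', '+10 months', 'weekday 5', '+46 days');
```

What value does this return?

2030-01-22

Adding +10 months to 2029-02-02 gives 2029-12-02.
`weekday 5` advances to the next Friday; 2029-12-02 is a Sunday, so it moves forward to 2029-12-07.
Applying '+46 days' to 2029-12-07: counting 46 days forward gives 2030-01-22.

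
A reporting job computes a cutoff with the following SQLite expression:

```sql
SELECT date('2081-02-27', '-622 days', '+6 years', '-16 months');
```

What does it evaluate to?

2084-02-16

Applying '-622 days' to 2081-02-27: counting 622 days back gives 2079-06-16.
Adding +6 years to 2079-06-16 gives 2085-06-16.
Adding -16 months to 2085-06-16 gives 2084-02-16.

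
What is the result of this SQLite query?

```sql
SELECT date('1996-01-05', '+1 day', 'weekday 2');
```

Advancing 1 more day within January lands on 1996-01-06.
`weekday 2` advances to the next Tuesday; 1996-01-06 is a Saturday, so it moves forward to 1996-01-09.

1996-01-09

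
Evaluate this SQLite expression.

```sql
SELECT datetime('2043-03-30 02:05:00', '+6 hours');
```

+6 hours from 2043-03-30 02:05:00 is 2043-03-30 08:05:00.

2043-03-30 08:05:00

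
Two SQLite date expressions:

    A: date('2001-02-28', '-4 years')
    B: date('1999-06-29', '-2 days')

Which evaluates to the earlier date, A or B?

A = 1997-02-28.
B = 1999-06-27.
A is earlier.

A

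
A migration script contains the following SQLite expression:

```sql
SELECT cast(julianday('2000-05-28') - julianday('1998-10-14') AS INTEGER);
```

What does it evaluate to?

592

17 days remain in October 1998 after the 14th (31 − 14).
Full months from November 1998 through April 2000 contribute their day counts.
Then 28 days into May 2000.
Total: 17 + 30 + 31 + 31 + 28 + 31 + 30 + 31 + 30 + 31 + 31 + 30 + 31 + 30 + 31 + 31 + 29 + 31 + 30 + 28 = 592.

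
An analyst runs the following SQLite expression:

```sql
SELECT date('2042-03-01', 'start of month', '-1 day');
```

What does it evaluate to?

2042-02-28

`start of month` rewinds 2042-03-01 to 2042-03-01.
Going back 1 day from 2042-03-01 reaches 2042-02-28 (last day of February, 28 days).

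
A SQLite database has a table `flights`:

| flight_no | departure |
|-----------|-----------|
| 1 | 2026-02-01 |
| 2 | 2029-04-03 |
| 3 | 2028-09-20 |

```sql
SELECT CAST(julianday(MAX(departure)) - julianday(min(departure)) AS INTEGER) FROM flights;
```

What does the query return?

MIN = 2026-02-01, MAX = 2029-04-03.
27 days remain in February 2026 after the 1st (28 − 1).
Full months from March 2026 through March 2029 contribute their day counts.
Then 3 days into April 2029.
Total: 27 + 31 + 30 + 31 + 30 + 31 + 31 + 30 + 31 + 30 + 31 + 31 + 28 + 31 + 30 + 31 + 30 + 31 + 31 + 30 + 31 + 30 + 31 + 31 + 29 + 31 + 30 + 31 + 30 + 31 + 31 + 30 + 31 + 30 + 31 + 31 + 28 + 31 + 3 = 1157.

1157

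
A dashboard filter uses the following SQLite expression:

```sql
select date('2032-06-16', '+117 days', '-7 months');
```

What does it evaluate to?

2032-03-11

Applying '+117 days' to 2032-06-16: counting 117 days forward gives 2032-10-11.
Adding -7 months to 2032-10-11 gives 2032-03-11.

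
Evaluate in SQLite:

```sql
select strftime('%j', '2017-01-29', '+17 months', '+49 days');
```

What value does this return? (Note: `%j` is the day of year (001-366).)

First apply '+17 months', '+49 days': 2017-01-29 → 2018-08-17.
Day-of-year for 2018-08-17: days since 2018-01-01 inclusive = 229, zero-padded to 229.

229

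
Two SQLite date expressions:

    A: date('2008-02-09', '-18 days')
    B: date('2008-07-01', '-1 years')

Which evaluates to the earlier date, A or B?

A = 2008-01-22.
B = 2007-07-01.
B is earlier.

B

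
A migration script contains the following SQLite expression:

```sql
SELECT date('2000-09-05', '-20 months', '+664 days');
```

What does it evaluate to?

Adding -20 months to 2000-09-05 gives 1999-01-05.
Applying '+664 days' to 1999-01-05: counting 664 days forward gives 2000-10-30.

2000-10-30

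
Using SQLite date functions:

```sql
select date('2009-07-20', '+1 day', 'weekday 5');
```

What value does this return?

2009-07-24

Advancing 1 more day within July lands on 2009-07-21.
`weekday 5` advances to the next Friday; 2009-07-21 is a Tuesday, so it moves forward to 2009-07-24.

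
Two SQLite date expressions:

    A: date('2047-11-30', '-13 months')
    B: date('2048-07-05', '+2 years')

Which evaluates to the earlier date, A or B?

A

A = 2046-10-30.
B = 2050-07-05.
A is earlier.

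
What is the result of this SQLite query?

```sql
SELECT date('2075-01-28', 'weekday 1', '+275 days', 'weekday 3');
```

2075-10-30

`weekday 1` advances to the next Monday; 2075-01-28 is already a Monday, so it stays at 2075-01-28.
Applying '+275 days' to 2075-01-28: counting 275 days forward gives 2075-10-30.
`weekday 3` advances to the next Wednesday; 2075-10-30 is already a Wednesday, so it stays at 2075-10-30.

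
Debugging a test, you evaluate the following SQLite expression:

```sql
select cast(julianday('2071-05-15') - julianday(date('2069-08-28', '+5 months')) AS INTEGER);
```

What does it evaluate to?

472

Adding +5 months to 2069-08-28 gives 2070-01-28.
3 days remain in January 2070 after the 28th (31 − 28).
Full months from February 2070 through April 2071 contribute their day counts.
Then 15 days into May 2071.
Total: 3 + 28 + 31 + 30 + 31 + 30 + 31 + 31 + 30 + 31 + 30 + 31 + 31 + 28 + 31 + 30 + 15 = 472.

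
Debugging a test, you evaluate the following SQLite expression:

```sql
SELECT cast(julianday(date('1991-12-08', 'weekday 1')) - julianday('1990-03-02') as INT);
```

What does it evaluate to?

`weekday 1` advances to the next Monday; 1991-12-08 is a Sunday, so it moves forward to 1991-12-09.
29 days remain in March 1990 after the 2nd (31 − 2).
Full months from April 1990 through November 1991 contribute their day counts.
Then 9 days into December 1991.
Total: 29 + 30 + 31 + 30 + 31 + 31 + 30 + 31 + 30 + 31 + 31 + 28 + 31 + 30 + 31 + 30 + 31 + 31 + 30 + 31 + 30 + 9 = 647.

647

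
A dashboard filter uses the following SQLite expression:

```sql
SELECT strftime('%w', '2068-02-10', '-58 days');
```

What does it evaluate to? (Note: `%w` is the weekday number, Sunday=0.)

First apply '-58 days': 2068-02-10 → 2067-12-14.
2067-12-14 is a Wednesday; with Sunday=0 that is 3.

3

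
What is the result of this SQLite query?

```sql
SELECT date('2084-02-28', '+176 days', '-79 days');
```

2084-06-04

Applying '+176 days' to 2084-02-28: counting 176 days forward gives 2084-08-22.
Applying '-79 days' to 2084-08-22: counting 79 days back gives 2084-06-04.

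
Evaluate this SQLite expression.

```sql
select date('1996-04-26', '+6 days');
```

April 1996 has 30 days; 4 remain after the 26th, so 5 days reach 1996-05-01.
Advancing 1 more day within May lands on 1996-05-02.

1996-05-02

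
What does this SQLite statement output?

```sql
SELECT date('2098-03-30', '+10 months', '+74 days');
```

Adding +10 months to 2098-03-30 gives 2099-01-30.
Applying '+74 days' to 2099-01-30: counting 74 days forward gives 2099-04-14.

2099-04-14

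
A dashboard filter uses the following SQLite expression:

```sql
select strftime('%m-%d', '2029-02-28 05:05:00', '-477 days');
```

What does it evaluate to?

First apply '-477 days': 2029-02-28 05:05:00 → 2027-11-09 05:05:00.
`%m-%d` extracts the month-day: 11-09.

11-09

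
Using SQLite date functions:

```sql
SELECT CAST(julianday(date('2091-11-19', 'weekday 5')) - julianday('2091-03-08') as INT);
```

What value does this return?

260

`weekday 5` advances to the next Friday; 2091-11-19 is a Monday, so it moves forward to 2091-11-23.
23 days remain in March 2091 after the 8th (31 − 8).
Full months from April 2091 through October 2091 contribute their day counts.
Then 23 days into November 2091.
Total: 23 + 30 + 31 + 30 + 31 + 31 + 30 + 31 + 23 = 260.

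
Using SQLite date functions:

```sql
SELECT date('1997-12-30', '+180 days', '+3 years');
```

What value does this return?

Applying '+180 days' to 1997-12-30: counting 180 days forward gives 1998-06-28.
Adding +3 years to 1998-06-28 gives 2001-06-28.

2001-06-28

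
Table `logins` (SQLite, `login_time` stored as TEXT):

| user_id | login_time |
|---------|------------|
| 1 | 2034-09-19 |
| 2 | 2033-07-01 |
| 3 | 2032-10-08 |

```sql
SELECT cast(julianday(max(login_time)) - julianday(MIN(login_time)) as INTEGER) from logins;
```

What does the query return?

MIN = 2032-10-08, MAX = 2034-09-19.
23 days remain in October 2032 after the 8th (31 − 8).
Full months from November 2032 through August 2034 contribute their day counts.
Then 19 days into September 2034.
Total: 23 + 30 + 31 + 31 + 28 + 31 + 30 + 31 + 30 + 31 + 31 + 30 + 31 + 30 + 31 + 31 + 28 + 31 + 30 + 31 + 30 + 31 + 31 + 19 = 711.

711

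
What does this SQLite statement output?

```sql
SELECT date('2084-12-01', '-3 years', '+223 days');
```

2082-07-12

Adding -3 years to 2084-12-01 gives 2081-12-01.
Applying '+223 days' to 2081-12-01: counting 223 days forward gives 2082-07-12.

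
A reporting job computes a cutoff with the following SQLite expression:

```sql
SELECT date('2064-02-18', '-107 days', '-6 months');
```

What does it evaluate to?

Applying '-107 days' to 2064-02-18: counting 107 days back gives 2063-11-03.
Adding -6 months to 2063-11-03 gives 2063-05-03.

2063-05-03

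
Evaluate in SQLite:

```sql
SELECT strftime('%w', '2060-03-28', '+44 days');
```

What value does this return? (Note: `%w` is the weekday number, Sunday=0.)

2

First apply '+44 days': 2060-03-28 → 2060-05-11.
2060-05-11 is a Tuesday; with Sunday=0 that is 2.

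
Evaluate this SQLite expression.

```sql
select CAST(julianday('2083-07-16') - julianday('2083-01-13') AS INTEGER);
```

18 days remain in January 2083 after the 13th (31 − 13).
February 2083: 28 days.
March 2083: 31 days.
April 2083: 30 days.
May 2083: 31 days.
June 2083: 30 days.
Then 16 days into July 2083.
Total: 18 + 28 + 31 + 30 + 31 + 30 + 16 = 184.

184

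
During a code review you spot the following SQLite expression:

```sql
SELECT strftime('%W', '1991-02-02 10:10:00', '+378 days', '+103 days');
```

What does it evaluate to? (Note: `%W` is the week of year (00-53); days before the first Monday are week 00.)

21

First apply '+378 days', '+103 days': 1991-02-02 10:10:00 → 1992-05-28 10:10:00.
1992-05-28 is a Thursday. SQLite's %W counts Mondays since the year started; the result is 21.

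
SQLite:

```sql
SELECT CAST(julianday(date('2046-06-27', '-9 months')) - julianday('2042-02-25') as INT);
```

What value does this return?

Adding -9 months to 2046-06-27 gives 2045-09-27.
3 days remain in February 2042 after the 25th (28 − 25).
Full months from March 2042 through August 2045 contribute their day counts.
Then 27 days into September 2045.
Total: 3 + 31 + 30 + 31 + 30 + 31 + 31 + 30 + 31 + 30 + 31 + 31 + 28 + 31 + 30 + 31 + 30 + 31 + 31 + 30 + 31 + 30 + 31 + 31 + 29 + 31 + 30 + 31 + 30 + 31 + 31 + 30 + 31 + 30 + 31 + 31 + 28 + 31 + 30 + 31 + 30 + 31 + 31 + 27 = 1310.

1310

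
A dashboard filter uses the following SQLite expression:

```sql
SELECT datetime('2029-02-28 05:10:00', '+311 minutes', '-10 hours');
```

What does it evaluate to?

311 minutes = 5h 11m; +311 minutes from 2029-02-28 05:10:00 is 2029-02-28 10:21:00.
-10 hours from 2029-02-28 10:21:00 is 2029-02-28 00:21:00.

2029-02-28 00:21:00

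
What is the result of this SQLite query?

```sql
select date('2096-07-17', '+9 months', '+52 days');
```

2097-06-08

Adding +9 months to 2096-07-17 gives 2097-04-17.
Applying '+52 days' to 2097-04-17: counting 52 days forward gives 2097-06-08.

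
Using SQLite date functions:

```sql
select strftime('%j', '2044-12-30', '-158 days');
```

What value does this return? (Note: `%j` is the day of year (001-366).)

First apply '-158 days': 2044-12-30 → 2044-07-25.
Day-of-year for 2044-07-25: days since 2044-01-01 inclusive = 207, zero-padded to 207.

207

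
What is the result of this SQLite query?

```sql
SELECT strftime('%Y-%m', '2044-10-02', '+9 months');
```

2045-07

First apply '+9 months': 2044-10-02 → 2045-07-02.
`%Y-%m` extracts the year-month: 2045-07.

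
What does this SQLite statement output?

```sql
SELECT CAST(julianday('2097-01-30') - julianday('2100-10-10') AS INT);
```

1 day remains in January 2097 after the 30th (31 − 30).
Full months from February 2097 through September 2100 contribute their day counts.
Then 10 days into October 2100.
Total: 1 + 28 + 31 + 30 + 31 + 30 + 31 + 31 + 30 + 31 + 30 + 31 + 31 + 28 + 31 + 30 + 31 + 30 + 31 + 31 + 30 + 31 + 30 + 31 + 31 + 28 + 31 + 30 + 31 + 30 + 31 + 31 + 30 + 31 + 30 + 31 + 31 + 28 + 31 + 30 + 31 + 30 + 31 + 31 + 30 + 10 = 1348.
The subtraction is earlier − later, so the result is −1348 → -1348.

-1348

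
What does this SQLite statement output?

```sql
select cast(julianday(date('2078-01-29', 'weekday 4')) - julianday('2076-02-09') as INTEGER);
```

725

`weekday 4` advances to the next Thursday; 2078-01-29 is a Saturday, so it moves forward to 2078-02-03.
20 days remain in February 2076 after the 9th (29 − 9).
Full months from March 2076 through January 2078 contribute their day counts.
Then 3 days into February 2078.
Total: 20 + 31 + 30 + 31 + 30 + 31 + 31 + 30 + 31 + 30 + 31 + 31 + 28 + 31 + 30 + 31 + 30 + 31 + 31 + 30 + 31 + 30 + 31 + 31 + 3 = 725.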